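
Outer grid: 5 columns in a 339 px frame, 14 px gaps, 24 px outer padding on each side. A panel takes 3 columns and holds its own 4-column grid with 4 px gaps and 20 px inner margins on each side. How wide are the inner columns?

Subtract both margins: 339 − 2·24 = 291 px.
291 − 4·14 = 235; ÷5 gives c = 47 px.
3-column span = 3·47 + 2·14 = 169 px.
Inner content = 169 − 2·20 = 129 px.
4d + 3·4 = 129 → 4d = 117 → d = 29.25 px.

29.25 px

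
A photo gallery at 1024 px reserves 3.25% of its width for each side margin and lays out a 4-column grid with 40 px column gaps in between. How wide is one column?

Margins: 3.25% × 1024 = 33.28 px each, so content = 1024 − 66.56 = 957.44 px.
957.44 − 3·40 = 837.44; ÷4 gives c = 209.36 px.

209.36 px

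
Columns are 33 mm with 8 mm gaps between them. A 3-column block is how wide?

115 mm

Span of 3: 3·33 + 2·8 = 99 + 16 = 115 mm.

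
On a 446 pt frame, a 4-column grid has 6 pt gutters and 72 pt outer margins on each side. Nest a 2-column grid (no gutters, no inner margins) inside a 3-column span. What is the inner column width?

Inside the margins: 446 − 144 = 302 pt.
302 − 3·6 = 284; ÷4 gives c = 71 pt.
3 columns plus 2 gutters: 213 + 12 = 225 pt.
225 / 2 = 112.5 pt per column.

112.5 pt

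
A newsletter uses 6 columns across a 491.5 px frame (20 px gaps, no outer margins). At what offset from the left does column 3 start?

6c + 5·20 = 491.5 → 6c = 391.5 → c = 65.25 px.
Before column 3: 2 columns + 2 gaps.
Offset = 2·(65.25 + 20) = 2·85.25 = 170.5 px.

170.5 px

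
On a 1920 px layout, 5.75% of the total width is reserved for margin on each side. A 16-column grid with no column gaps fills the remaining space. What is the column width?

106.2 px

Margins: 5.75% × 1920 = 110.4 px each, so content = 1920 − 220.8 = 1699.2 px.
With no column gaps, each column is 1699.2/16 = 106.2 px.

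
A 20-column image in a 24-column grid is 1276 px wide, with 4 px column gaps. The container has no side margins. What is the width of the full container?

1532 px

20c + 19·4 = 1276 → 20c = 1200 → c = 60 px.
Summing: 1440 + 92 = 1532 px.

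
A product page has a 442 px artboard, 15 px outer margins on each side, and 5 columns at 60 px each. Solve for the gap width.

Inside the margins: 442 − 30 = 412 px.
Columns use 300 px, leaving 112 px across 4 gaps = 28 px each.

28 px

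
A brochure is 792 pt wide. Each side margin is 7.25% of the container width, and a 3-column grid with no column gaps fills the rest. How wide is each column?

225.72 pt

Margins: 7.25% × 792 = 57.42 pt each, so content = 792 − 114.84 = 677.16 pt.
677.16 / 3 = 225.72 pt per column.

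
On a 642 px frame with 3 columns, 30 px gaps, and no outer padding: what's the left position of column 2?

224 px

3c + 2·30 = 642 → 3c = 582 → c = 194 px.
No margin, so column 2 starts at 1·(column + gutter) = 1·224 = 224 px.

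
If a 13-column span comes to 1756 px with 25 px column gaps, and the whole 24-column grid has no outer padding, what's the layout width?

13 columns + 12 column gaps: 13c + 12·25 = 1756.
13c = 1756 − 300 = 1456, so c = 112 px.
Layout = 24·112 + 23·25 = 2688 + 575 = 3263 px.

3263 px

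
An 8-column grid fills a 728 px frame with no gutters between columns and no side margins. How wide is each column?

With no gutters, each column is 728/8 = 91 px.

91 px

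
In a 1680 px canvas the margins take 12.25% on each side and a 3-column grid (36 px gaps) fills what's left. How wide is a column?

398.8 px

Margins: 12.25% × 1680 = 205.8 px each, so content = 1680 − 411.6 = 1268.4 px.
3 columns + 2 gaps: 3c + 2·36 = 1268.4.
3c = 1268.4 − 72 = 1196.4, so c = 398.8 px.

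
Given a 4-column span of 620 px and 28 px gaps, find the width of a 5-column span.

782 px

4 columns + 3 gaps: 4c + 3·28 = 620.
4c = 620 − 84 = 536, so c = 134 px.
5-column span = 5·134 + 4·28 = 782 px.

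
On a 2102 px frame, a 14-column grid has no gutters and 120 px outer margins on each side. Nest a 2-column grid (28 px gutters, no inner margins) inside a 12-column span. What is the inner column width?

784 px

Inside the margins: 2102 − 240 = 1862 px.
With no gutters, each column is 1862/14 = 133 px.
With no gutters, 12 columns span 12·133 = 1596 px.
2d + 1·28 = 1596 → 2d = 1568 → d = 784 px.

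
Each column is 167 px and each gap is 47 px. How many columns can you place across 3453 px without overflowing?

16 columns

16 columns: 16·167 + 15·47 = 3377 px ≤ 3453.
17 columns: 3591 px > 3453. So 16.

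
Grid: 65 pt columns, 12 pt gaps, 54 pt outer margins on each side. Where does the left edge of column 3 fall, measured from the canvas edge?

208 pt

Each column+gutter stride is 77 pt; 2 of them past the 54 pt margin is 54 + 154 = 208 pt.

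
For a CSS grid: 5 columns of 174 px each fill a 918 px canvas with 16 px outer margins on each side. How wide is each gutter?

Subtract both margins: 918 − 2·16 = 886 px.
5 columns take 5·174 = 870 px; remaining 16 splits into 4 gutters.
g = 16 / 4 = 4 px.

4 px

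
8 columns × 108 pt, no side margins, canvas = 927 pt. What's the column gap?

8 columns take 8·108 = 864 pt; remaining 63 splits into 7 column gaps.
g = 63 / 7 = 9 pt.

9 pt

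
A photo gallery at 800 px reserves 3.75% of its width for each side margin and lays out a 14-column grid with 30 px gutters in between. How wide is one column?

Each margin = 3.75% of 800 = 30 px; content = 800 − 2·30 = 740 px.
14c + 13·30 = 740 → 14c = 350 → c = 25 px.

25 px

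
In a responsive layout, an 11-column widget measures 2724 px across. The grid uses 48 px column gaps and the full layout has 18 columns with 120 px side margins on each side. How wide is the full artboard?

11 columns + 10 column gaps: 11c + 10·48 = 2724.
11c = 2724 − 480 = 2244, so c = 204 px.
Artboard = 2·120 + 18·204 + 17·48 = 240 + 3672 + 816 = 4728 px.

4728 px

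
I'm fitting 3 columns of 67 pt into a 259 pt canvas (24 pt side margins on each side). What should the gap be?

Inside the margins: 259 − 48 = 211 pt.
Columns use 201 pt, leaving 10 pt across 2 gaps = 5 pt each.

5 pt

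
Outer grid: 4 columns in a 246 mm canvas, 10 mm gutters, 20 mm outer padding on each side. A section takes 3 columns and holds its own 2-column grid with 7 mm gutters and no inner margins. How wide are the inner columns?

Outer content = 246 − 2·20 = 206 mm.
206 − 3·10 = 176; ÷4 gives c = 44 mm.
3 columns plus 2 gutters: 132 + 20 = 152 mm.
152 − 1·7 = 145; ÷2 gives d = 72.5 mm.

72.5 mm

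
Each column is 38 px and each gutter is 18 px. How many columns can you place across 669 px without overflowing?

12 columns

k columns need k·38 + (k−1)·18 = k·56 − 18.
k·56 − 18 ≤ 669 → k ≤ 687 / 56 ≈ 12.27, so k = 12.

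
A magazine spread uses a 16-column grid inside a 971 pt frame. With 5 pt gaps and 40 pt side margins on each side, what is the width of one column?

Take off 80 pt of margins, leaving 891 pt.
16c + 15·5 = 891 → 16c = 816 → c = 51 pt.

51 pt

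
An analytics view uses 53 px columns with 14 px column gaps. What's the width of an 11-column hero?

11 columns plus 10 column gaps: 583 + 140 = 723 px.

723 px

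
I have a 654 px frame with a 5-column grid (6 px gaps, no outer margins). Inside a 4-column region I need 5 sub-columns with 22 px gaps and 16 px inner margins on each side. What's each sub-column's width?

80.4 px

Subtracting 4 gaps of 6 leaves 630 for 5 columns, so c = 126 px.
4-column span = 4·126 + 3·6 = 522 px.
Inner content = 522 − 2·16 = 490 px.
Subtracting 4 gaps of 22 leaves 402 for 5 columns, so d = 80.4 px.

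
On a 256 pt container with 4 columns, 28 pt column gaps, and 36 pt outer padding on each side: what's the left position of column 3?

142 pt

Subtract both margins: 256 − 2·36 = 184 pt.
184 − 3·28 = 100; ÷4 gives c = 25 pt.
Before column 3: the margin + 2 columns + 2 column gaps.
Offset = 36 + 2·(25 + 28) = 36 + 106 = 142 pt.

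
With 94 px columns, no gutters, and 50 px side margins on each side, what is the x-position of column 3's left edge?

Each column+gutter stride is 94 px; 2 of them past the 50 px margin is 50 + 188 = 238 px.

238 px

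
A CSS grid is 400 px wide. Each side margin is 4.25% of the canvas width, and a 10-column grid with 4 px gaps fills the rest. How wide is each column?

Margins: 4.25% × 400 = 17 px each, so content = 400 − 34 = 366 px.
Subtracting 9 gaps of 4 leaves 330 for 10 columns, so c = 33 px.

33 px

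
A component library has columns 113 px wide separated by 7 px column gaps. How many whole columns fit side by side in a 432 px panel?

3 columns: 3·113 + 2·7 = 353 px ≤ 432.
4 columns: 473 px > 432. So 3.

3 columns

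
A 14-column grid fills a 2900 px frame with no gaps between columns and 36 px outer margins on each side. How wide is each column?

202 px

Take off 72 px of margins, leaving 2828 px.
2828 / 14 = 202 px per column.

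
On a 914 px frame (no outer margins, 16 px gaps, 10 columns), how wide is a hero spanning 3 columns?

914 − 9·16 = 770; ÷10 gives c = 77 px.
Span of 3: 3·77 + 2·16 = 231 + 32 = 263 px.

263 px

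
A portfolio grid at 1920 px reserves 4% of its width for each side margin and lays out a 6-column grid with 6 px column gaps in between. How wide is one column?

289.4 px

Margins: 4% × 1920 = 76.8 px each, so content = 1920 − 153.6 = 1766.4 px.
6 columns + 5 column gaps: 6c + 5·6 = 1766.4.
6c = 1766.4 − 30 = 1736.4, so c = 289.4 px.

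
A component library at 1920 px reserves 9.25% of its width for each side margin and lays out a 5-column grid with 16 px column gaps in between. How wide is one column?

300.16 px

Each margin = 9.25% of 1920 = 177.6 px; content = 1920 − 2·177.6 = 1564.8 px.
5c + 4·16 = 1564.8 → 5c = 1500.8 → c = 300.16 px.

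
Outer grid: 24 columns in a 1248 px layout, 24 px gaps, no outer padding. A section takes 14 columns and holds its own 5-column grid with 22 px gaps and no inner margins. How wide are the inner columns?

126 px

1248 − 23·24 = 696; ÷24 gives c = 29 px.
14 columns plus 13 gaps: 406 + 312 = 718 px.
5 columns + 4 gaps: 5d + 4·22 = 718.
5d = 718 − 88 = 630, so d = 126 px.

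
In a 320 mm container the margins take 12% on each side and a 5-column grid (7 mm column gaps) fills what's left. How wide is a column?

Margins: 12% × 320 = 38.4 mm each, so content = 320 − 76.8 = 243.2 mm.
243.2 − 4·7 = 215.2; ÷5 gives c = 43.04 mm.

43.04 mm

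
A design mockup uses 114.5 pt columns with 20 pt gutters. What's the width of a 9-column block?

Span of 9: 9·114.5 + 8·20 = 1030.5 + 160 = 1190.5 pt.

1190.5 pt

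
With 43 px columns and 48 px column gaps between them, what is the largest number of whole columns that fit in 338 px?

k columns need k·43 + (k−1)·48 = k·91 − 48.
k·91 − 48 ≤ 338 → k ≤ 386 / 91 ≈ 4.24, so k = 4.

4 columns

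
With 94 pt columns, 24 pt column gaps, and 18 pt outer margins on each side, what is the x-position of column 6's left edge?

608 pt

Column 6 starts at margin + 5·(column + gutter) = 18 + 5·118 = 608 pt.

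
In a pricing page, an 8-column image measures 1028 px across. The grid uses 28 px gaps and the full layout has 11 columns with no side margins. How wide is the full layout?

8 columns + 7 gaps: 8c + 7·28 = 1028.
8c = 1028 − 196 = 832, so c = 104 px.
Layout = 11·104 + 10·28 = 1144 + 280 = 1424 px.

1424 px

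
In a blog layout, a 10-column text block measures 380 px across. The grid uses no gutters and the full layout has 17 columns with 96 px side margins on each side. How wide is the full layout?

838 px

380 / 10 = 38 px per column.
Layout = 2·96 + 17·38 = 192 + 646 = 838 px.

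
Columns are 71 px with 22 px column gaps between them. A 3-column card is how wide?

3 columns plus 2 column gaps: 213 + 44 = 257 px.

257 px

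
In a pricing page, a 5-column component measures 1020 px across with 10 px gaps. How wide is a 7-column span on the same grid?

Subtracting 4 gaps of 10 leaves 980 for 5 columns, so c = 196 px.
7-column span = 7·196 + 6·10 = 1432 px.

1432 px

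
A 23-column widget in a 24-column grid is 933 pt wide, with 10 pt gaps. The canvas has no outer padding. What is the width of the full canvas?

974 pt

23 columns + 22 gaps: 23c + 22·10 = 933.
23c = 933 − 220 = 713, so c = 31 pt.
Total width: 24·31 + 23·10 = 974 pt.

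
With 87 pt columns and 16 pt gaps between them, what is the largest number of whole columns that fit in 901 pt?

8 columns

k columns need k·87 + (k−1)·16 = k·103 − 16.
k·103 − 16 ≤ 901 → k ≤ 917 / 103 ≈ 8.90, so k = 8.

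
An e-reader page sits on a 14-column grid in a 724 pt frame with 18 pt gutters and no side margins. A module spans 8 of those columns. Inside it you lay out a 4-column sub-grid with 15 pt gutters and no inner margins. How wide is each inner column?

90.25 pt

724 − 13·18 = 490; ÷14 gives c = 35 pt.
8-column span = 8·35 + 7·18 = 406 pt.
Subtracting 3 gutters of 15 leaves 361 for 4 columns, so d = 90.25 pt.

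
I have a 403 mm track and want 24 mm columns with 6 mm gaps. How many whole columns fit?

13 columns: 13·24 + 12·6 = 384 mm ≤ 403.
14 columns: 414 mm > 403. So 13.

13 columns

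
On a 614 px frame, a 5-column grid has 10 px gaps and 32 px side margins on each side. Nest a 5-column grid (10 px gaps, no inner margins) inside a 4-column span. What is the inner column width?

Subtract both margins: 614 − 2·32 = 550 px.
Subtracting 4 gaps of 10 leaves 510 for 5 columns, so c = 102 px.
4 columns plus 3 gaps: 408 + 30 = 438 px.
5d + 4·10 = 438 → 5d = 398 → d = 79.6 px.

79.6 px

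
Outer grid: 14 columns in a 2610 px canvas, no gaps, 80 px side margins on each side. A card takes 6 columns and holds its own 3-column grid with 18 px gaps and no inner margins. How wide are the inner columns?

Subtract both margins: 2610 − 2·80 = 2450 px.
With no gaps, each column is 2450/14 = 175 px.
With no gaps, 6 columns span 6·175 = 1050 px.
3d + 2·18 = 1050 → 3d = 1014 → d = 338 px.

338 px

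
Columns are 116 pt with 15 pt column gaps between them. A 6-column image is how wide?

771 pt

Span of 6: 6·116 + 5·15 = 696 + 75 = 771 pt.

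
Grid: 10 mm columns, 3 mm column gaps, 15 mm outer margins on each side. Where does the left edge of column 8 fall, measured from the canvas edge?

Before column 8: the margin + 7 columns + 7 column gaps.
Offset = 15 + 7·(10 + 3) = 15 + 91 = 106 mm.

106 mm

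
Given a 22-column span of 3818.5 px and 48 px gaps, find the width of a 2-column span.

22c + 21·48 = 3818.5 → 22c = 2810.5 → c = 127.75 px.
Span of 2: 2·127.75 + 1·48 = 255.5 + 48 = 303.5 px.

303.5 px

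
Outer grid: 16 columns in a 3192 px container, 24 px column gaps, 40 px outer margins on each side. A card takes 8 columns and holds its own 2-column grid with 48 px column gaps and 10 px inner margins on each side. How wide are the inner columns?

Outer content = 3192 − 2·40 = 3112 px.
3112 − 15·24 = 2752; ÷16 gives c = 172 px.
Span of 8: 8·172 + 7·24 = 1376 + 168 = 1544 px.
Inner content = 1544 − 2·10 = 1524 px.
1524 − 1·48 = 1476; ÷2 gives d = 738 px.

738 px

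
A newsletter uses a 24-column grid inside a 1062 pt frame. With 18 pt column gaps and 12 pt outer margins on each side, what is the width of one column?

Content width = 1062 − 2·12 = 1038 pt.
Subtracting 23 column gaps of 18 leaves 624 for 24 columns, so c = 26 pt.

26 pt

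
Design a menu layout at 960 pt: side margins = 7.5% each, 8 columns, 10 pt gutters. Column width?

93.25 pt

Margins: 7.5% × 960 = 72 pt each, so content = 960 − 144 = 816 pt.
816 − 7·10 = 746; ÷8 gives c = 93.25 pt.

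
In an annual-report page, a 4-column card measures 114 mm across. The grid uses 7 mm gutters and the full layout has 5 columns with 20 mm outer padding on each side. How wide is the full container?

184.25 mm

114 − 3·7 = 93; ÷4 gives c = 23.25 mm.
Total width: 2·20 + 5·23.25 + 4·7 = 184.25 mm.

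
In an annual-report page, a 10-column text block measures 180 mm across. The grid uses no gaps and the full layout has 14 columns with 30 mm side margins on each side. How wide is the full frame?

With no gaps, each column is 180/10 = 18 mm.
Frame = 2·30 + 14·18 = 60 + 252 = 312 mm.

312 mm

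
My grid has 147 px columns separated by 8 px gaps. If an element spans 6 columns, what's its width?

922 px

Span of 6: 6·147 + 5·8 = 882 + 40 = 922 px.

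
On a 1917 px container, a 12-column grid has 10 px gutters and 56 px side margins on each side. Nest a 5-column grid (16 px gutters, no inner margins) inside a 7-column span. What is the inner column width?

196.95 px

Subtract both margins: 1917 − 2·56 = 1805 px.
1805 − 11·10 = 1695; ÷12 gives c = 141.25 px.
7 columns plus 6 gutters: 988.75 + 60 = 1048.75 px.
5 columns + 4 gutters: 5d + 4·16 = 1048.75.
5d = 1048.75 − 64 = 984.75, so d = 196.95 px.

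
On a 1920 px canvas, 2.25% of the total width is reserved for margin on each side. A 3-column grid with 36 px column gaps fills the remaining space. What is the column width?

587.2 px

Margins: 2.25% × 1920 = 43.2 px each, so content = 1920 − 86.4 = 1833.6 px.
Subtracting 2 column gaps of 36 leaves 1761.6 for 3 columns, so c = 587.2 px.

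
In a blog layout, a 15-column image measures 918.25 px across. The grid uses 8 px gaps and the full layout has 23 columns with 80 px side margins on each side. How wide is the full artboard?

918.25 − 14·8 = 806.25; ÷15 gives c = 53.75 px.
Adding margins, columns and gutters: 160 + 1236.25 + 176 = 1572.25 px.

1572.25 px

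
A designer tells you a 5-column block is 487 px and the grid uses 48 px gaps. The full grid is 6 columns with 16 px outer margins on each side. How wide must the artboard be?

5 columns + 4 gaps: 5c + 4·48 = 487.
5c = 487 − 192 = 295, so c = 59 px.
Total width: 2·16 + 6·59 + 5·48 = 626 px.

626 px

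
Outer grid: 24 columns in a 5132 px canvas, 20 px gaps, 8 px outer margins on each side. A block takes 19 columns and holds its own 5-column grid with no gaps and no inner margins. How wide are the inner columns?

809.2 px

Subtract both margins: 5132 − 2·8 = 5116 px.
5116 − 23·20 = 4656; ÷24 gives c = 194 px.
Span of 19: 19·194 + 18·20 = 3686 + 360 = 4046 px.
4046 / 5 = 809.2 px per column.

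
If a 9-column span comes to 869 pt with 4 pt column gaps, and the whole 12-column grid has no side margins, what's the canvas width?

869 − 8·4 = 837; ÷9 gives c = 93 pt.
Summing: 1116 + 44 = 1160 pt.

1160 pt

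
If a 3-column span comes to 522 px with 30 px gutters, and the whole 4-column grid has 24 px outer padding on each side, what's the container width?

754 px

3c + 2·30 = 522 → 3c = 462 → c = 154 px.
Total width: 2·24 + 4·154 + 3·30 = 754 px.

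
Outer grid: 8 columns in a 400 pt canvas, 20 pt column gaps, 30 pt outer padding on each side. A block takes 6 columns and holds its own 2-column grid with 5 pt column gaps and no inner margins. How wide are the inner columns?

Subtract both margins: 400 − 2·30 = 340 pt.
Subtracting 7 column gaps of 20 leaves 200 for 8 columns, so c = 25 pt.
6 columns plus 5 column gaps: 150 + 100 = 250 pt.
Subtracting 1 column gap of 5 leaves 245 for 2 columns, so d = 122.5 pt.

122.5 pt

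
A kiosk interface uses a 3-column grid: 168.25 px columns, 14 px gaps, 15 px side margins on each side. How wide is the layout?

Total width: 2·15 + 3·168.25 + 2·14 = 562.75 px.

562.75 px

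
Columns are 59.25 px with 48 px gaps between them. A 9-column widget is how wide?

Span of 9: 9·59.25 + 8·48 = 533.25 + 384 = 917.25 px.

917.25 px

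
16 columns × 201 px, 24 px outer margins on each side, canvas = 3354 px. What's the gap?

6 px

Take off 48 px of margins, leaving 3306 px.
Columns use 3216 px, leaving 90 px across 15 gaps = 6 px each.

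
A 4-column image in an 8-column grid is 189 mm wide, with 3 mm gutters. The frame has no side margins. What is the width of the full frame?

381 mm

4c + 3·3 = 189 → 4c = 180 → c = 45 mm.
Frame = 8·45 + 7·3 = 360 + 21 = 381 mm.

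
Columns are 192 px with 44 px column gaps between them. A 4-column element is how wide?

900 px

4 columns plus 3 column gaps: 768 + 132 = 900 px.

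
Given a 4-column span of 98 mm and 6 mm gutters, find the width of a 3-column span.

98 − 3·6 = 80; ÷4 gives c = 20 mm.
3 columns plus 2 gutters: 60 + 12 = 72 mm.

72 mm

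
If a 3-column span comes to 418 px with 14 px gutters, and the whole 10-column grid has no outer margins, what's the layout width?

1426 px

418 − 2·14 = 390; ÷3 gives c = 130 px.
Layout = 10·130 + 9·14 = 1300 + 126 = 1426 px.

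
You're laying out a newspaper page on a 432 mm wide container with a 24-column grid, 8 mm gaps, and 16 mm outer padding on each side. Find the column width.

Subtract both margins: 432 − 2·16 = 400 mm.
24 columns + 23 gaps: 24c + 23·8 = 400.
24c = 400 − 184 = 216, so c = 9 mm.

9 mm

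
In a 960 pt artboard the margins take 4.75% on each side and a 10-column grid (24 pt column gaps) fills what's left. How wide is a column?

960 × (1 − 2·4.75%) = 960 × 90.5% = 868.8 pt for the columns.
10 columns + 9 column gaps: 10c + 9·24 = 868.8.
10c = 868.8 − 216 = 652.8, so c = 65.28 pt.

65.28 pt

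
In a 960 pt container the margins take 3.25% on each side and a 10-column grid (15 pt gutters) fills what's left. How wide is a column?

76.26 pt

Each margin = 3.25% of 960 = 31.2 pt; content = 960 − 2·31.2 = 897.6 pt.
10c + 9·15 = 897.6 → 10c = 762.6 → c = 76.26 pt.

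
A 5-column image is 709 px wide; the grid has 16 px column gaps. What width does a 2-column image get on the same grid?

5c + 4·16 = 709 → 5c = 645 → c = 129 px.
2 columns plus 1 column gap: 258 + 16 = 274 px.

274 px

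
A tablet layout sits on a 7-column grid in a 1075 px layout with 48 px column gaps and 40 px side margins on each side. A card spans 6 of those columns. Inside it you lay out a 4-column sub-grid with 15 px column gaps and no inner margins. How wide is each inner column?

Take off 80 px of margins, leaving 995 px.
7c + 6·48 = 995 → 7c = 707 → c = 101 px.
Span of 6: 6·101 + 5·48 = 606 + 240 = 846 px.
846 − 3·15 = 801; ÷4 gives d = 200.25 px.

200.25 px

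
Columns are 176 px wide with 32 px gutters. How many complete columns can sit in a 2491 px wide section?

Each extra column adds 176 + 32 = 208 px.
(2491 + 32) / 208 = 12.13, so 12 columns fit.

12 columns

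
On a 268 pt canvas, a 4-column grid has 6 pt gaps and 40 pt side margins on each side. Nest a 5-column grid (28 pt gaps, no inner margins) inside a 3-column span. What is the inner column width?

Subtract both margins: 268 − 2·40 = 188 pt.
4 columns + 3 gaps: 4c + 3·6 = 188.
4c = 188 − 18 = 170, so c = 42.5 pt.
3 columns plus 2 gaps: 127.5 + 12 = 139.5 pt.
5 columns + 4 gaps: 5d + 4·28 = 139.5.
5d = 139.5 − 112 = 27.5, so d = 5.5 pt.

5.5 pt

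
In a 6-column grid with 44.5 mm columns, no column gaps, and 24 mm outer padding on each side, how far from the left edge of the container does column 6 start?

Each column+gutter stride is 44.5 mm; 5 of them past the 24 mm margin is 24 + 222.5 = 246.5 mm.

246.5 mm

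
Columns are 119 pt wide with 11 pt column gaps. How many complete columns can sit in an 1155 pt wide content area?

8 columns

Each extra column adds 119 + 11 = 130 pt.
(1155 + 11) / 130 = 8.97, so 8 columns fit.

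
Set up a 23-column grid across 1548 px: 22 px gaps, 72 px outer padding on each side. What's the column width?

40 px

Take off 144 px of margins, leaving 1404 px.
23c + 22·22 = 1404 → 23c = 920 → c = 40 px.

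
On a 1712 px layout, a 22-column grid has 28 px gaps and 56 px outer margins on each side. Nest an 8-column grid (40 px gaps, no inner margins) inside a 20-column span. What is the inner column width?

Take off 112 px of margins, leaving 1600 px.
22 columns + 21 gaps: 22c + 21·28 = 1600.
22c = 1600 − 588 = 1012, so c = 46 px.
20 columns plus 19 gaps: 920 + 532 = 1452 px.
8 columns + 7 gaps: 8d + 7·40 = 1452.
8d = 1452 − 280 = 1172, so d = 146.5 px.

146.5 px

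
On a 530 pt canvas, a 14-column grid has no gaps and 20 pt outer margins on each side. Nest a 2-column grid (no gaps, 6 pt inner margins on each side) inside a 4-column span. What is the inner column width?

Take off 40 pt of margins, leaving 490 pt.
14c = 490 → c = 35 pt.
4-column span = 4·35 = 140 pt.
Inner content = 140 − 2·6 = 128 pt.
128 / 2 = 64 pt per column.

64 pt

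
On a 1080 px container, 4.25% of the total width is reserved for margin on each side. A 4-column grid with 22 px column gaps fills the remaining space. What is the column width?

Each margin = 4.25% of 1080 = 45.9 px; content = 1080 − 2·45.9 = 988.2 px.
988.2 − 3·22 = 922.2; ÷4 gives c = 230.55 px.

230.55 px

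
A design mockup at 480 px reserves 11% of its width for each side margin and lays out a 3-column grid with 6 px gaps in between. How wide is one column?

120.8 px

480 × (1 − 2·11%) = 480 × 78% = 374.4 px for the columns.
Subtracting 2 gaps of 6 leaves 362.4 for 3 columns, so c = 120.8 px.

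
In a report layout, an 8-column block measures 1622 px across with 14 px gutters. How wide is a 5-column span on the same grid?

8 columns + 7 gutters: 8c + 7·14 = 1622.
8c = 1622 − 98 = 1524, so c = 190.5 px.
5-column span = 5·190.5 + 4·14 = 1008.5 px.

1008.5 px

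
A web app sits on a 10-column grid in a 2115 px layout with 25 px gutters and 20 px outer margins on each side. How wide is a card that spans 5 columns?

1025 px

Content width = 2115 − 2·20 = 2075 px.
2075 − 9·25 = 1850; ÷10 gives c = 185 px.
5 columns plus 4 gutters: 925 + 100 = 1025 px.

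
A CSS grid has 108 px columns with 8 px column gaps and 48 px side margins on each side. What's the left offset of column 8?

Before column 8: the margin + 7 columns + 7 column gaps.
Offset = 48 + 7·(108 + 8) = 48 + 812 = 860 px.

860 px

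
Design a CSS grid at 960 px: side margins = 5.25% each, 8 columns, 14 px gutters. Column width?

95.15 px

960 × (1 − 2·5.25%) = 960 × 89.5% = 859.2 px for the columns.
859.2 − 7·14 = 761.2; ÷8 gives c = 95.15 px.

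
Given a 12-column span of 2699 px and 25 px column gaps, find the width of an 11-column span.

12 columns + 11 column gaps: 12c + 11·25 = 2699.
12c = 2699 − 275 = 2424, so c = 202 px.
Span of 11: 11·202 + 10·25 = 2222 + 250 = 2472 px.

2472 px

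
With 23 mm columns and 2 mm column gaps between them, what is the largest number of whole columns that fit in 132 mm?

k columns need k·23 + (k−1)·2 = k·25 − 2.
k·25 − 2 ≤ 132 → k ≤ 134 / 25 ≈ 5.36, so k = 5.

5 columns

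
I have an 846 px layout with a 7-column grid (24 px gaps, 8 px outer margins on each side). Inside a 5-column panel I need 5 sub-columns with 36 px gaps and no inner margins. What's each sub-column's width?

88.4 px

Inside the margins: 846 − 16 = 830 px.
7 columns + 6 gaps: 7c + 6·24 = 830.
7c = 830 − 144 = 686, so c = 98 px.
5 columns plus 4 gaps: 490 + 96 = 586 px.
5d + 4·36 = 586 → 5d = 442 → d = 88.4 px.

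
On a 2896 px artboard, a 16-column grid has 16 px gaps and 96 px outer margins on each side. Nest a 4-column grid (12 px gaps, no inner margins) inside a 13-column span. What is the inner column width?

Take off 192 px of margins, leaving 2704 px.
16 columns + 15 gaps: 16c + 15·16 = 2704.
16c = 2704 − 240 = 2464, so c = 154 px.
Span of 13: 13·154 + 12·16 = 2002 + 192 = 2194 px.
2194 − 3·12 = 2158; ÷4 gives d = 539.5 px.

539.5 px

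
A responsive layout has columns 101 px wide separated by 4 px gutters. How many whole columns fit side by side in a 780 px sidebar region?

7 columns

k columns need k·101 + (k−1)·4 = k·105 − 4.
k·105 − 4 ≤ 780 → k ≤ 784 / 105 ≈ 7.47, so k = 7.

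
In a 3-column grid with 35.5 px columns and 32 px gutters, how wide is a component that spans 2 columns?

103 px

Span of 2: 2·35.5 + 1·32 = 71 + 32 = 103 px.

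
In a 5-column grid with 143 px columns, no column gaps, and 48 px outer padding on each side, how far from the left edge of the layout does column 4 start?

477 px

Before column 4: the margin + 3 columns + 3 column gaps.
Offset = 48 + 3·(143 + 0) = 48 + 429 = 477 px.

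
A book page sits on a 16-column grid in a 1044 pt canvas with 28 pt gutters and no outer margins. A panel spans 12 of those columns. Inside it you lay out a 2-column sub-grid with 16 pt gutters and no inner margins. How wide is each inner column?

380 pt

16 columns + 15 gutters: 16c + 15·28 = 1044.
16c = 1044 − 420 = 624, so c = 39 pt.
Span of 12: 12·39 + 11·28 = 468 + 308 = 776 pt.
2 columns + 1 gutter: 2d + 1·16 = 776.
2d = 776 − 16 = 760, so d = 380 pt.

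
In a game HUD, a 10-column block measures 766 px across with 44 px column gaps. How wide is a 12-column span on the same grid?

928 px

Subtracting 9 column gaps of 44 leaves 370 for 10 columns, so c = 37 px.
Span of 12: 12·37 + 11·44 = 444 + 484 = 928 px.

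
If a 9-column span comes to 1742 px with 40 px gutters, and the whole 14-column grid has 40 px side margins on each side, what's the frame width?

1742 − 8·40 = 1422; ÷9 gives c = 158 px.
Frame = 2·40 + 14·158 + 13·40 = 80 + 2212 + 520 = 2812 px.

2812 px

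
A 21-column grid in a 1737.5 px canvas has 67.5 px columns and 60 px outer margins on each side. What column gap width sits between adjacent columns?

Inside the margins: 1737.5 − 120 = 1617.5 px.
Columns use 1417.5 px, leaving 200 px across 20 column gaps = 10 px each.

10 px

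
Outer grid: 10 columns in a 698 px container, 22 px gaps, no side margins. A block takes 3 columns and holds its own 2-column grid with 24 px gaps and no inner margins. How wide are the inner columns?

10c + 9·22 = 698 → 10c = 500 → c = 50 px.
3-column span = 3·50 + 2·22 = 194 px.
Subtracting 1 gap of 24 leaves 170 for 2 columns, so d = 85 px.

85 px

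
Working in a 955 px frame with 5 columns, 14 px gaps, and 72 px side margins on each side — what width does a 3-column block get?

Content width = 955 − 2·72 = 811 px.
5c + 4·14 = 811 → 5c = 755 → c = 151 px.
3 columns plus 2 gaps: 453 + 28 = 481 px.

481 px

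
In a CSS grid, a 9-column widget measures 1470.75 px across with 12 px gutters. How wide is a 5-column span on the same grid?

811.75 px

9 columns + 8 gutters: 9c + 8·12 = 1470.75.
9c = 1470.75 − 96 = 1374.75, so c = 152.75 px.
5 columns plus 4 gutters: 763.75 + 48 = 811.75 px.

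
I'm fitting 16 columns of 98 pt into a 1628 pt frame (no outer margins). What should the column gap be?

4 pt

16 columns take 16·98 = 1568 pt; remaining 60 splits into 15 column gaps.
g = 60 / 15 = 4 pt.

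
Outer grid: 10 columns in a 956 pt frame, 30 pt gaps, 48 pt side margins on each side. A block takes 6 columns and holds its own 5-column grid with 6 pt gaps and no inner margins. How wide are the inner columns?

Inside the margins: 956 − 96 = 860 pt.
Subtracting 9 gaps of 30 leaves 590 for 10 columns, so c = 59 pt.
6 columns plus 5 gaps: 354 + 150 = 504 pt.
5 columns + 4 gaps: 5d + 4·6 = 504.
5d = 504 − 24 = 480, so d = 96 pt.

96 pt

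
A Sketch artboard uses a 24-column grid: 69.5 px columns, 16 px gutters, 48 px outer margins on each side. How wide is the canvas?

2132 px

Canvas = 2·48 + 24·69.5 + 23·16 = 96 + 1668 + 368 = 2132 px.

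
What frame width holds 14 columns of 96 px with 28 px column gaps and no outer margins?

Total width: 14·96 + 13·28 = 1708 px.

1708 px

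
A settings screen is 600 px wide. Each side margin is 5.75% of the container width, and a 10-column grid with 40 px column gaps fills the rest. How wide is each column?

17.1 px

600 × (1 − 2·5.75%) = 600 × 88.5% = 531 px for the columns.
10c + 9·40 = 531 → 10c = 171 → c = 17.1 px.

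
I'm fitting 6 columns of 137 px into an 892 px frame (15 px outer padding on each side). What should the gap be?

8 px

Subtract both margins: 892 − 2·15 = 862 px.
6 columns take 6·137 = 822 px; remaining 40 splits into 5 gaps.
g = 40 / 5 = 8 px.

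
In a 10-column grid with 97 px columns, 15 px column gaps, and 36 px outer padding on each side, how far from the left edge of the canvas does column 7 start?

Column 7 starts at margin + 6·(column + gutter) = 36 + 6·112 = 708 px.

708 px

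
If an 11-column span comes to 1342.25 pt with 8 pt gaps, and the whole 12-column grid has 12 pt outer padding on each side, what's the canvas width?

1489 pt

Subtracting 10 gaps of 8 leaves 1262.25 for 11 columns, so c = 114.75 pt.
Canvas = 2·12 + 12·114.75 + 11·8 = 24 + 1377 + 88 = 1489 pt.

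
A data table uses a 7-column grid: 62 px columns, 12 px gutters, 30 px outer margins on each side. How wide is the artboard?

566 px

Artboard = 2·30 + 7·62 + 6·12 = 60 + 434 + 72 = 566 px.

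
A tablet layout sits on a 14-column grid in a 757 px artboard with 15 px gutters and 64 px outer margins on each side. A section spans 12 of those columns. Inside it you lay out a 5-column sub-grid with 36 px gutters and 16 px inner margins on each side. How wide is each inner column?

Take off 128 px of margins, leaving 629 px.
Subtracting 13 gutters of 15 leaves 434 for 14 columns, so c = 31 px.
12 columns plus 11 gutters: 372 + 165 = 537 px.
Inner content = 537 − 2·16 = 505 px.
5 columns + 4 gutters: 5d + 4·36 = 505.
5d = 505 − 144 = 361, so d = 72.2 px.

72.2 px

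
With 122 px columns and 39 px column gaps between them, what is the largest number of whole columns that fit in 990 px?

k columns need k·122 + (k−1)·39 = k·161 − 39.
k·161 − 39 ≤ 990 → k ≤ 1029 / 161 ≈ 6.39, so k = 6.

6 columns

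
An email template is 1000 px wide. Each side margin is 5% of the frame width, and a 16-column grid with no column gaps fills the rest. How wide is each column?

56.25 px

Margins: 5% × 1000 = 50 px each, so content = 1000 − 100 = 900 px.
16c = 900 → c = 56.25 px.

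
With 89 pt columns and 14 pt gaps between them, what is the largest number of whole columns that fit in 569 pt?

5 columns: 5·89 + 4·14 = 501 pt ≤ 569.
6 columns: 604 pt > 569. So 5.

5 columns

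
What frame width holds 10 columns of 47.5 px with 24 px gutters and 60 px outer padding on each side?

811 px

Total width: 2·60 + 10·47.5 + 9·24 = 811 px.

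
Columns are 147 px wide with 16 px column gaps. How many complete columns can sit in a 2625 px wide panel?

16 columns: 16·147 + 15·16 = 2592 px ≤ 2625.
17 columns: 2755 px > 2625. So 16.

16 columns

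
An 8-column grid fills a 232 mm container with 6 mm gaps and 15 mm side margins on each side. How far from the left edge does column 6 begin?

Subtract both margins: 232 − 2·15 = 202 mm.
Subtracting 7 gaps of 6 leaves 160 for 8 columns, so c = 20 mm.
Before column 6: the margin + 5 columns + 5 gaps.
Offset = 15 + 5·(20 + 6) = 15 + 130 = 145 mm.

145 mm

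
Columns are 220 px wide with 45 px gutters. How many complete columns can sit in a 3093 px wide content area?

Each extra column adds 220 + 45 = 265 px.
(3093 + 45) / 265 = 11.84, so 11 columns fit.

11 columns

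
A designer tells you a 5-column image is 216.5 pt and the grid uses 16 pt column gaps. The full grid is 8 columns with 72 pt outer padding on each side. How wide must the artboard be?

500 pt

5c + 4·16 = 216.5 → 5c = 152.5 → c = 30.5 pt.
Total width: 2·72 + 8·30.5 + 7·16 = 500 pt.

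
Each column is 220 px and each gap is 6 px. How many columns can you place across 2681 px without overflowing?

11 columns

11 columns: 11·220 + 10·6 = 2480 px ≤ 2681.
12 columns: 2706 px > 2681. So 11.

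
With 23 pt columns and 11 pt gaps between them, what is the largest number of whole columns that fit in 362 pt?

10 columns

10 columns: 10·23 + 9·11 = 329 pt ≤ 362.
11 columns: 363 pt > 362. So 10.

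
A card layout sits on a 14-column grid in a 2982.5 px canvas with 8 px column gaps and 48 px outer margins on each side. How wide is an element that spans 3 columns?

612.25 px

Content width = 2982.5 − 2·48 = 2886.5 px.
14 columns + 13 column gaps: 14c + 13·8 = 2886.5.
14c = 2886.5 − 104 = 2782.5, so c = 198.75 px.
3-column span = 3·198.75 + 2·8 = 612.25 px.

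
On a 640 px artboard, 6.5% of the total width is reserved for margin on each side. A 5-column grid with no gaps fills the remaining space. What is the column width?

Each margin = 6.5% of 640 = 41.6 px; content = 640 − 2·41.6 = 556.8 px.
5c = 556.8 → c = 111.36 px.

111.36 px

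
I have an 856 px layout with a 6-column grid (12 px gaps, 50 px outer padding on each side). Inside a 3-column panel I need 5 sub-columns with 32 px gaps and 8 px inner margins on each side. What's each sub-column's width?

45.6 px

Outer content = 856 − 2·50 = 756 px.
6 columns + 5 gaps: 6c + 5·12 = 756.
6c = 756 − 60 = 696, so c = 116 px.
3 columns plus 2 gaps: 348 + 24 = 372 px.
Inner content = 372 − 2·8 = 356 px.
Subtracting 4 gaps of 32 leaves 228 for 5 columns, so d = 45.6 px.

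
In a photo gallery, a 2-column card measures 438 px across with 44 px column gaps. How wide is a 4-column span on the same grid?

Subtracting 1 column gap of 44 leaves 394 for 2 columns, so c = 197 px.
Span of 4: 4·197 + 3·44 = 788 + 132 = 920 px.

920 px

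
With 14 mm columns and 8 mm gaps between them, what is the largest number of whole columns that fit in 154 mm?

7 columns

k columns need k·14 + (k−1)·8 = k·22 − 8.
k·22 − 8 ≤ 154 → k ≤ 162 / 22 ≈ 7.36, so k = 7.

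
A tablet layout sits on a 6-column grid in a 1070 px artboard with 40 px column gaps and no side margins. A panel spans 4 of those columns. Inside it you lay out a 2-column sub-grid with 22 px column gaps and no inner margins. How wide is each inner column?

339 px

1070 − 5·40 = 870; ÷6 gives c = 145 px.
4-column span = 4·145 + 3·40 = 700 px.
Subtracting 1 column gap of 22 leaves 678 for 2 columns, so d = 339 px.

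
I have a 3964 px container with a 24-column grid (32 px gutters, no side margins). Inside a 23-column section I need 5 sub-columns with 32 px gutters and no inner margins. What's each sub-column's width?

733.9 px

Subtracting 23 gutters of 32 leaves 3228 for 24 columns, so c = 134.5 px.
Span of 23: 23·134.5 + 22·32 = 3093.5 + 704 = 3797.5 px.
5d + 4·32 = 3797.5 → 5d = 3669.5 → d = 733.9 px.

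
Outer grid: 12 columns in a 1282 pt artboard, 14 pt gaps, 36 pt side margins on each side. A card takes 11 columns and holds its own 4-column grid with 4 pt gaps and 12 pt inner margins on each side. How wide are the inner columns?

Inside the margins: 1282 − 72 = 1210 pt.
12c + 11·14 = 1210 → 12c = 1056 → c = 88 pt.
11-column span = 11·88 + 10·14 = 1108 pt.
Inner content = 1108 − 2·12 = 1084 pt.
4 columns + 3 gaps: 4d + 3·4 = 1084.
4d = 1084 − 12 = 1072, so d = 268 pt.

268 pt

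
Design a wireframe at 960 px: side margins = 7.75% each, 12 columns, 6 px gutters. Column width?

62.1 px

Each margin = 7.75% of 960 = 74.4 px; content = 960 − 2·74.4 = 811.2 px.
12 columns + 11 gutters: 12c + 11·6 = 811.2.
12c = 811.2 − 66 = 745.2, so c = 62.1 px.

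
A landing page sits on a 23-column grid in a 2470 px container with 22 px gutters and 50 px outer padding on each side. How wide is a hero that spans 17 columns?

Content width = 2470 − 2·50 = 2370 px.
23c + 22·22 = 2370 → 23c = 1886 → c = 82 px.
Span of 17: 17·82 + 16·22 = 1394 + 352 = 1746 px.

1746 px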